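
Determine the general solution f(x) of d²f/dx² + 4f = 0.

f = C1*cos(2*x) + C2*sin(2*x)

Characteristic equation r² + 4 = 0 has discriminant (0)² - 4·(4) = -16 < 0, so r = ± 2i.
Hence f_h = C1*cos(2*x) + C2*sin(2*x).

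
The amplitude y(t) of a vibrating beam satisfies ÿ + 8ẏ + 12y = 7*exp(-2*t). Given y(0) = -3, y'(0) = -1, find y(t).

y = -83*exp(-2*t)/16 + 35*exp(-6*t)/16 + 7*t*exp(-2*t)/4

Characteristic equation r² + 8r + 12 = 0 factors as (r + 6)(r + 2) = 0, so r = -6, -2.
Hence y_h = C1*exp(-6*t) + C2*exp(-2*t).
Since exp(-2*t) solves the homogeneous equation (r = -2 is a root of multiplicity 1), multiply the trial by t. Try y_p = A*t*exp(-2*t). Substituting into the equation and dividing by exp(-2*t) gives A = 7/4, so y_p = 7*t*exp(-2*t)/4.
General solution: y = C1*exp(-6*t) + C2*exp(-2*t) + 7*t*exp(-2*t)/4.
Apply the initial conditions: y(0) = C1 + C2 = -3 and y'(0) = 7/4 - 6*C1 - 2*C2 = -1. Solving gives C1 = 35/16, C2 = -83/16.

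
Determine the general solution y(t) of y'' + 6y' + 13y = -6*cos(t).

y = -2*cos(t)/5 - sin(t)/5 + C1*cos(2*t)*exp(-3*t) + C2*exp(-3*t)*sin(2*t)

Characteristic equation r² + 6r + 13 = 0 has discriminant (6)² - 4·(13) = -16 < 0, so r = -3 ± 2i.
Hence y_h = C1*cos(2*t)*exp(-3*t) + C2*exp(-3*t)*sin(2*t).
Try y_p = A*cos(t) + B*sin(t). Substituting and equating the coefficients of cos(t) and sin(t) gives A = -2/5, B = -1/5, so y_p = -2*cos(t)/5 - sin(t)/5.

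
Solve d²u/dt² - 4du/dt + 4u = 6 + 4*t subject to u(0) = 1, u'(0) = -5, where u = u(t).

u = 5/2 + t - 3*exp(2*t)/2 - 3*t*exp(2*t)

Characteristic equation r² - 4r + 4 = 0 has discriminant (-4)² - 4·(4) = 0, so r = 2 is a repeated root.
Hence u_h = (C1 + C2*t)*exp(2*t).
For the particular solution try u_p = A0 + A1*t. Substituting and matching coefficients of each power of t gives A0 = 5/2, A1 = 1, so u_p = 5/2 + t.
General solution: u = 5/2 + t + C1*exp(2*t) + C2*t*exp(2*t).
Apply the initial conditions: u(0) = 5/2 + C1 = 1 and u'(0) = 1 + C2 + 2*C1 = -5. Solving gives C1 = -3/2, C2 = -3.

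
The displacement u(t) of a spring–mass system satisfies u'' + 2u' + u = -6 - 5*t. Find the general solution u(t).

Characteristic equation r² + 2r + 1 = 0 has discriminant (2)² - 4·(1) = 0, so r = -1 is a repeated root.
Hence u_h = (C1 + C2*t)*exp(-t).
For the particular solution try u_p = A0 + A1*t. Substituting and matching coefficients of each power of t gives A0 = 4, A1 = -5, so u_p = 4 - 5*t.

u = 4 - 5*t + C1*exp(-t) + C2*t*exp(-t)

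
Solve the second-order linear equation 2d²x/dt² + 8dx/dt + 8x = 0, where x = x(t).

Divide through by 2: x'' + 4x' + 4x = 0.
Characteristic equation r² + 4r + 4 = 0 has discriminant (4)² - 4·(4) = 0, so r = -2 is a repeated root.
Hence x_h = (C1 + C2*t)*exp(-2*t).

x = C1*exp(-2*t) + C2*t*exp(-2*t)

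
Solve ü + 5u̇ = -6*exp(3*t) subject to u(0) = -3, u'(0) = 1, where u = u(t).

u = -12/5 - 7*exp(-5*t)/20 - exp(3*t)/4

Characteristic equation r² + 5r = 0 factors as (r + 5)r = 0, so r = -5, 0.
Hence u_h = C1*exp(-5*t) + C2.
Try u_p = A*exp(3*t). Substituting into the equation and dividing by exp(3*t) gives A = -1/4, so u_p = -exp(3*t)/4.
General solution: u = C2 - exp(3*t)/4 + C1*exp(-5*t).
Apply the initial conditions: u(0) = -1/4 + C1 + C2 = -3 and u'(0) = -3/4 - 5*C1 = 1. Solving gives C1 = -7/20, C2 = -12/5.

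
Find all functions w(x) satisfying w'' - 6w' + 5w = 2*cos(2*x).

w = -24*sin(2*x)/145 + 2*cos(2*x)/145 + C1*exp(5*x) + C2*exp(x)

Characteristic equation r² - 6r + 5 = 0 factors as (r - 5)(r - 1) = 0, so r = 5, 1.
Hence w_h = C1*exp(5*x) + C2*exp(x).
Try w_p = A*cos(2*x) + B*sin(2*x). Substituting and equating the coefficients of cos(2x) and sin(2x) gives A = 2/145, B = -24/145, so w_p = -24*sin(2*x)/145 + 2*cos(2*x)/145.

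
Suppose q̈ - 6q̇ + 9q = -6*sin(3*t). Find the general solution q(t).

Characteristic equation r² - 6r + 9 = 0 has discriminant (-6)² - 4·(9) = 0, so r = 3 is a repeated root.
Hence q_h = (C1 + C2*t)*exp(3*t).
Try q_p = A*cos(3*t) + B*sin(3*t). Substituting and equating the coefficients of cos(3t) and sin(3t) gives A = -1/3, B = 0, so q_p = -cos(3*t)/3.

q = -cos(3*t)/3 + C1*exp(3*t) + C2*t*exp(3*t)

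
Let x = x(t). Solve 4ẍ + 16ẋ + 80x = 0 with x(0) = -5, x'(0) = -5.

x = -5*cos(4*t)*exp(-2*t) - 15*exp(-2*t)*sin(4*t)/4

Divide through by 4: x'' + 4x' + 20x = 0.
Characteristic equation r² + 4r + 20 = 0 has discriminant (4)² - 4·(20) = -64 < 0, so r = -2 ± 4i.
Hence x_h = C1*cos(4*t)*exp(-2*t) + C2*exp(-2*t)*sin(4*t).
Apply the initial conditions: x(0) = C1 = -5 and x'(0) = -2*C1 + 4*C2 = -5. Solving gives C1 = -5, C2 = -15/4.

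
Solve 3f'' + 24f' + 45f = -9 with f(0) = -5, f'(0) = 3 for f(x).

f = -1/5 - 21*exp(-3*x)/2 + 57*exp(-5*x)/10

Divide through by 3: f'' + 8f' + 15f = -3.
Characteristic equation r² + 8r + 15 = 0 factors as (r + 5)(r + 3) = 0, so r = -5, -3.
Hence f_h = C1*exp(-5*x) + C2*exp(-3*x).
For the particular solution try f_p = A0. Substituting and matching coefficients of each power of x gives A0 = -1/5, so f_p = -1/5.
General solution: f = -1/5 + C1*exp(-5*x) + C2*exp(-3*x).
Apply the initial conditions: f(0) = -1/5 + C1 + C2 = -5 and f'(0) = -5*C1 - 3*C2 = 3. Solving gives C1 = 57/10, C2 = -21/2.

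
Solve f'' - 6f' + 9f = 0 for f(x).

f = C1*exp(3*x) + C2*x*exp(3*x)

Characteristic equation r² - 6r + 9 = 0 has discriminant (-6)² - 4·(9) = 0, so r = 3 is a repeated root.
Hence f_h = (C1 + C2*x)*exp(3*x).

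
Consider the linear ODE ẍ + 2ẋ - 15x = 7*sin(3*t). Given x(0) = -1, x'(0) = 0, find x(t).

Characteristic equation r² + 2r - 15 = 0 factors as (r - 3)(r + 5) = 0, so r = 3, -5.
Hence x_h = C1*exp(3*t) + C2*exp(-5*t).
Try x_p = A*cos(3*t) + B*sin(3*t). Substituting and equating the coefficients of cos(3t) and sin(3t) gives A = -7/102, B = -14/51, so x_p = -14*sin(3*t)/51 - 7*cos(3*t)/102.
General solution: x = -14*sin(3*t)/51 - 7*cos(3*t)/102 + C1*exp(3*t) + C2*exp(-5*t).
Apply the initial conditions: x(0) = -7/102 + C1 + C2 = -1 and x'(0) = -14/17 - 5*C2 + 3*C1 = 0. Solving gives C1 = -23/48, C2 = -123/272.

x = -123*exp(-5*t)/272 - 23*exp(3*t)/48 - 14*sin(3*t)/51 - 7*cos(3*t)/102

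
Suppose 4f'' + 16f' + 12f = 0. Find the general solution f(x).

f = C1*exp(-x) + C2*exp(-3*x)

Divide through by 4: f'' + 4f' + 3f = 0.
Characteristic equation r² + 4r + 3 = 0 factors as (r + 1)(r + 3) = 0, so r = -1, -3.
Hence f_h = C1*exp(-x) + C2*exp(-3*x).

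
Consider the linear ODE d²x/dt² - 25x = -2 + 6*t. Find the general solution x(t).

Characteristic equation r² - 25 = 0 factors as (r + 5)(r - 5) = 0, so r = -5, 5.
Hence x_h = C1*exp(-5*t) + C2*exp(5*t).
For the particular solution try x_p = A0 + A1*t. Substituting and matching coefficients of each power of t gives A0 = 2/25, A1 = -6/25, so x_p = 2/25 - 6*t/25.

x = 2/25 - 6*t/25 + C1*exp(-5*t) + C2*exp(5*t)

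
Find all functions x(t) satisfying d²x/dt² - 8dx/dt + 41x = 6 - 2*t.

x = 230/1681 - 2*t/41 + C1*cos(5*t)*exp(4*t) + C2*exp(4*t)*sin(5*t)

Characteristic equation r² - 8r + 41 = 0 has discriminant (-8)² - 4·(41) = -100 < 0, so r = 4 ± 5i.
Hence x_h = C1*cos(5*t)*exp(4*t) + C2*exp(4*t)*sin(5*t).
For the particular solution try x_p = A0 + A1*t. Substituting and matching coefficients of each power of t gives A0 = 230/1681, A1 = -2/41, so x_p = 230/1681 - 2*t/41.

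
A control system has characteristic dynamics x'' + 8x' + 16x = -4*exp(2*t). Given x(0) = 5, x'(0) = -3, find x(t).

Characteristic equation r² + 8r + 16 = 0 has discriminant (8)² - 4·(16) = 0, so r = -4 is a repeated root.
Hence x_h = (C1 + C2*t)*exp(-4*t).
Try x_p = A*exp(2*t). Substituting into the equation and dividing by exp(2*t) gives A = -1/9, so x_p = -exp(2*t)/9.
General solution: x = -exp(2*t)/9 + C1*exp(-4*t) + C2*t*exp(-4*t).
Apply the initial conditions: x(0) = -1/9 + C1 = 5 and x'(0) = -2/9 + C2 - 4*C1 = -3. Solving gives C1 = 46/9, C2 = 53/3.

x = -exp(2*t)/9 + 46*exp(-4*t)/9 + 53*t*exp(-4*t)/3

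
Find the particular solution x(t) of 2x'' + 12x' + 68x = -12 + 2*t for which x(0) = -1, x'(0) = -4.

x = -105/578 + t/34 - 1874*exp(-3*t)*sin(5*t)/1445 - 473*cos(5*t)*exp(-3*t)/578

Divide through by 2: x'' + 6x' + 34x = -6 + t.
Characteristic equation r² + 6r + 34 = 0 has discriminant (6)² - 4·(34) = -100 < 0, so r = -3 ± 5i.
Hence x_h = C1*cos(5*t)*exp(-3*t) + C2*exp(-3*t)*sin(5*t).
For the particular solution try x_p = A0 + A1*t. Substituting and matching coefficients of each power of t gives A0 = -105/578, A1 = 1/34, so x_p = -105/578 + t/34.
General solution: x = -105/578 + t/34 + C1*cos(5*t)*exp(-3*t) + C2*exp(-3*t)*sin(5*t).
Apply the initial conditions: x(0) = -105/578 + C1 = -1 and x'(0) = 1/34 - 3*C1 + 5*C2 = -4. Solving gives C1 = -473/578, C2 = -1874/1445.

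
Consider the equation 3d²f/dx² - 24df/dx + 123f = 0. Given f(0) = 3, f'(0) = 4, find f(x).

f = 3*cos(5*x)*exp(4*x) - 8*exp(4*x)*sin(5*x)/5

Divide through by 3: f'' - 8f' + 41f = 0.
Characteristic equation r² - 8r + 41 = 0 has discriminant (-8)² - 4·(41) = -100 < 0, so r = 4 ± 5i.
Hence f_h = C1*cos(5*x)*exp(4*x) + C2*exp(4*x)*sin(5*x).
Apply the initial conditions: f(0) = C1 = 3 and f'(0) = 4*C1 + 5*C2 = 4. Solving gives C1 = 3, C2 = -8/5.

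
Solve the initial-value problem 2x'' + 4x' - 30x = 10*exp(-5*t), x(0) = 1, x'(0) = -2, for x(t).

x = 29*exp(3*t)/64 + 35*exp(-5*t)/64 - 5*t*exp(-5*t)/8

Divide through by 2: x'' + 2x' - 15x = 5*exp(-5*t).
Characteristic equation r² + 2r - 15 = 0 factors as (r - 3)(r + 5) = 0, so r = 3, -5.
Hence x_h = C1*exp(3*t) + C2*exp(-5*t).
Since exp(-5*t) solves the homogeneous equation (r = -5 is a root of multiplicity 1), multiply the trial by t. Try x_p = A*t*exp(-5*t). Substituting into the equation and dividing by exp(-5*t) gives A = -5/8, so x_p = -5*t*exp(-5*t)/8.
General solution: x = C1*exp(3*t) + C2*exp(-5*t) - 5*t*exp(-5*t)/8.
Apply the initial conditions: x(0) = C1 + C2 = 1 and x'(0) = -5/8 - 5*C2 + 3*C1 = -2. Solving gives C1 = 29/64, C2 = 35/64.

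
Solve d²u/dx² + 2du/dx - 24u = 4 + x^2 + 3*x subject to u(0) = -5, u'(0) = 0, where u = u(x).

Characteristic equation r² + 2r - 24 = 0 factors as (r + 6)(r - 4) = 0, so r = -6, 4.
Hence u_h = C1*exp(-6*x) + C2*exp(4*x).
For the particular solution try u_p = A0 + A1*x + A2*x^2. Substituting and matching coefficients of each power of x gives A0 = -313/1728, A1 = -19/144, A2 = -1/24, so u_p = -313/1728 - 19*x/144 - x^2/24.
General solution: u = -313/1728 - 19*x/144 - x^2/24 + C1*exp(-6*x) + C2*exp(4*x).
Apply the initial conditions: u(0) = -313/1728 + C1 + C2 = -5 and u'(0) = -19/144 - 6*C1 + 4*C2 = 0. Solving gives C1 = -262/135, C2 = -921/320.

u = -313/1728 - 921*exp(4*x)/320 - 262*exp(-6*x)/135 - 19*x/144 - x**2/24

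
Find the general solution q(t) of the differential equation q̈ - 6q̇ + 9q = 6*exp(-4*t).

Characteristic equation r² - 6r + 9 = 0 has discriminant (-6)² - 4·(9) = 0, so r = 3 is a repeated root.
Hence q_h = (C1 + C2*t)*exp(3*t).
Try q_p = A*exp(-4*t). Substituting into the equation and dividing by exp(-4*t) gives A = 6/49, so q_p = 6*exp(-4*t)/49.

q = 6*exp(-4*t)/49 + C1*exp(3*t) + C2*t*exp(3*t)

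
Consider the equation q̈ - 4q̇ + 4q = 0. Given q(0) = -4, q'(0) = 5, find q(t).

Characteristic equation r² - 4r + 4 = 0 has discriminant (-4)² - 4·(4) = 0, so r = 2 is a repeated root.
Hence q_h = (C1 + C2*t)*exp(2*t).
Apply the initial conditions: q(0) = C1 = -4 and q'(0) = C2 + 2*C1 = 5. Solving gives C1 = -4, C2 = 13.

q = -4*exp(2*t) + 13*t*exp(2*t)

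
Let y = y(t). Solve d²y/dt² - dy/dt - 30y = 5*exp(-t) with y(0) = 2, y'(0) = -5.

y = -5*exp(-t)/28 + 40*exp(6*t)/77 + 73*exp(-5*t)/44

Characteristic equation r² - r - 30 = 0 factors as (r + 5)(r - 6) = 0, so r = -5, 6.
Hence y_h = C1*exp(-5*t) + C2*exp(6*t).
Try y_p = A*exp(-t). Substituting into the equation and dividing by exp(-t) gives A = -5/28, so y_p = -5*exp(-t)/28.
General solution: y = -5*exp(-t)/28 + C1*exp(-5*t) + C2*exp(6*t).
Apply the initial conditions: y(0) = -5/28 + C1 + C2 = 2 and y'(0) = 5/28 - 5*C1 + 6*C2 = -5. Solving gives C1 = 73/44, C2 = 40/77.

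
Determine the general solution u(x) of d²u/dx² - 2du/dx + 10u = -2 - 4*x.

u = -7/25 - 2*x/5 + C1*cos(3*x)*exp(x) + C2*exp(x)*sin(3*x)

Characteristic equation r² - 2r + 10 = 0 has discriminant (-2)² - 4·(10) = -36 < 0, so r = 1 ± 3i.
Hence u_h = C1*cos(3*x)*exp(x) + C2*exp(x)*sin(3*x).
For the particular solution try u_p = A0 + A1*x. Substituting and matching coefficients of each power of x gives A0 = -7/25, A1 = -2/5, so u_p = -7/25 - 2*x/5.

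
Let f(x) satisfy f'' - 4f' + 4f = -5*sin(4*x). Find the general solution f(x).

Characteristic equation r² - 4r + 4 = 0 has discriminant (-4)² - 4·(4) = 0, so r = 2 is a repeated root.
Hence f_h = (C1 + C2*x)*exp(2*x).
Try f_p = A*cos(4*x) + B*sin(4*x). Substituting and equating the coefficients of cos(4x) and sin(4x) gives A = -1/5, B = 3/20, so f_p = -cos(4*x)/5 + 3*sin(4*x)/20.

f = -cos(4*x)/5 + 3*sin(4*x)/20 + C1*exp(2*x) + C2*x*exp(2*x)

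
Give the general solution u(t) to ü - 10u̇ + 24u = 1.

u = 1/24 + C1*exp(4*t) + C2*exp(6*t)

Characteristic equation r² - 10r + 24 = 0 factors as (r - 4)(r - 6) = 0, so r = 4, 6.
Hence u_h = C1*exp(4*t) + C2*exp(6*t).
For the particular solution try u_p = A0. Substituting and matching coefficients of each power of t gives A0 = 1/24, so u_p = 1/24.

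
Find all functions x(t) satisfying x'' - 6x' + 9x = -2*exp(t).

Characteristic equation r² - 6r + 9 = 0 has discriminant (-6)² - 4·(9) = 0, so r = 3 is a repeated root.
Hence x_h = (C1 + C2*t)*exp(3*t).
Try x_p = A*exp(t). Substituting into the equation and dividing by exp(t) gives A = -1/2, so x_p = -exp(t)/2.

x = -exp(t)/2 + C1*exp(3*t) + C2*t*exp(3*t)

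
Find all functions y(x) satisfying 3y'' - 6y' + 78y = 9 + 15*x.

y = 22/169 + 5*x/26 + C1*cos(5*x)*exp(x) + C2*exp(x)*sin(5*x)

Divide through by 3: y'' - 2y' + 26y = 3 + 5*x.
Characteristic equation r² - 2r + 26 = 0 has discriminant (-2)² - 4·(26) = -100 < 0, so r = 1 ± 5i.
Hence y_h = C1*cos(5*x)*exp(x) + C2*exp(x)*sin(5*x).
For the particular solution try y_p = A0 + A1*x. Substituting and matching coefficients of each power of x gives A0 = 22/169, A1 = 5/26, so y_p = 22/169 + 5*x/26.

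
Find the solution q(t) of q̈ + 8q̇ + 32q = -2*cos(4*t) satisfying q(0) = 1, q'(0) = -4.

Characteristic equation r² + 8r + 32 = 0 has discriminant (8)² - 4·(32) = -64 < 0, so r = -4 ± 4i.
Hence q_h = C1*cos(4*t)*exp(-4*t) + C2*exp(-4*t)*sin(4*t).
Try q_p = A*cos(4*t) + B*sin(4*t). Substituting and equating the coefficients of cos(4t) and sin(4t) gives A = -1/40, B = -1/20, so q_p = -sin(4*t)/20 - cos(4*t)/40.
General solution: q = -sin(4*t)/20 - cos(4*t)/40 + C1*cos(4*t)*exp(-4*t) + C2*exp(-4*t)*sin(4*t).
Apply the initial conditions: q(0) = -1/40 + C1 = 1 and q'(0) = -1/5 - 4*C1 + 4*C2 = -4. Solving gives C1 = 41/40, C2 = 3/40.

q = -sin(4*t)/20 - cos(4*t)/40 + 3*exp(-4*t)*sin(4*t)/40 + 41*cos(4*t)*exp(-4*t)/40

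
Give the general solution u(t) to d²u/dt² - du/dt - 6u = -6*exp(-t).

Characteristic equation r² - r - 6 = 0 factors as (r - 3)(r + 2) = 0, so r = 3, -2.
Hence u_h = C1*exp(3*t) + C2*exp(-2*t).
Try u_p = A*exp(-t). Substituting into the equation and dividing by exp(-t) gives A = 3/2, so u_p = 3*exp(-t)/2.

u = 3*exp(-t)/2 + C1*exp(3*t) + C2*exp(-2*t)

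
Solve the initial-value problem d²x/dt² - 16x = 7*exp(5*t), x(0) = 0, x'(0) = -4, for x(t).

Characteristic equation r² - 16 = 0 factors as (r - 4)(r + 4) = 0, so r = 4, -4.
Hence x_h = C1*exp(4*t) + C2*exp(-4*t).
Try x_p = A*exp(5*t). Substituting into the equation and dividing by exp(5*t) gives A = 7/9, so x_p = 7*exp(5*t)/9.
General solution: x = 7*exp(5*t)/9 + C1*exp(4*t) + C2*exp(-4*t).
Apply the initial conditions: x(0) = 7/9 + C1 + C2 = 0 and x'(0) = 35/9 - 4*C2 + 4*C1 = -4. Solving gives C1 = -11/8, C2 = 43/72.

x = -11*exp(4*t)/8 + 7*exp(5*t)/9 + 43*exp(-4*t)/72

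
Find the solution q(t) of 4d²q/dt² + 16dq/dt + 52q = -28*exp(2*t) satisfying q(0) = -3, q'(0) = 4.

Divide through by 4: q'' + 4q' + 13q = -7*exp(2*t).
Characteristic equation r² + 4r + 13 = 0 has discriminant (4)² - 4·(13) = -36 < 0, so r = -2 ± 3i.
Hence q_h = C1*cos(3*t)*exp(-2*t) + C2*exp(-2*t)*sin(3*t).
Try q_p = A*exp(2*t). Substituting into the equation and dividing by exp(2*t) gives A = -7/25, so q_p = -7*exp(2*t)/25.
General solution: q = -7*exp(2*t)/25 + C1*cos(3*t)*exp(-2*t) + C2*exp(-2*t)*sin(3*t).
Apply the initial conditions: q(0) = -7/25 + C1 = -3 and q'(0) = -14/25 - 2*C1 + 3*C2 = 4. Solving gives C1 = -68/25, C2 = -22/75.

q = -7*exp(2*t)/25 - 68*cos(3*t)*exp(-2*t)/25 - 22*exp(-2*t)*sin(3*t)/75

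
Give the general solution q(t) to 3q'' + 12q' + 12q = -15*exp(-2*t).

q = C1*exp(-2*t) - 5*t**2*exp(-2*t)/2 + C2*t*exp(-2*t)

Divide through by 3: q'' + 4q' + 4q = -5*exp(-2*t).
Characteristic equation r² + 4r + 4 = 0 has discriminant (4)² - 4·(4) = 0, so r = -2 is a repeated root.
Hence q_h = (C1 + C2*t)*exp(-2*t).
Since exp(-2*t) solves the homogeneous equation (r = -2 is a root of multiplicity 2), multiply the trial by t^2. Try q_p = A*t^2*exp(-2*t). Substituting into the equation and dividing by exp(-2*t) gives A = -5/2, so q_p = -5*t^2*exp(-2*t)/2.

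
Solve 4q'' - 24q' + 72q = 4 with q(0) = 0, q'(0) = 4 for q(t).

Divide through by 4: q'' - 6q' + 18q = 1.
Characteristic equation r² - 6r + 18 = 0 has discriminant (-6)² - 4·(18) = -36 < 0, so r = 3 ± 3i.
Hence q_h = C1*cos(3*t)*exp(3*t) + C2*exp(3*t)*sin(3*t).
For the particular solution try q_p = A0. Substituting and matching coefficients of each power of t gives A0 = 1/18, so q_p = 1/18.
General solution: q = 1/18 + C1*cos(3*t)*exp(3*t) + C2*exp(3*t)*sin(3*t).
Apply the initial conditions: q(0) = 1/18 + C1 = 0 and q'(0) = 3*C1 + 3*C2 = 4. Solving gives C1 = -1/18, C2 = 25/18.

q = 1/18 - cos(3*t)*exp(3*t)/18 + 25*exp(3*t)*sin(3*t)/18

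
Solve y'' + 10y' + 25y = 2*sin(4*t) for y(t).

Characteristic equation r² + 10r + 25 = 0 has discriminant (10)² - 4·(25) = 0, so r = -5 is a repeated root.
Hence y_h = (C1 + C2*t)*exp(-5*t).
Try y_p = A*cos(4*t) + B*sin(4*t). Substituting and equating the coefficients of cos(4t) and sin(4t) gives A = -80/1681, B = 18/1681, so y_p = -80*cos(4*t)/1681 + 18*sin(4*t)/1681.

y = -80*cos(4*t)/1681 + 18*sin(4*t)/1681 + C1*exp(-5*t) + C2*t*exp(-5*t)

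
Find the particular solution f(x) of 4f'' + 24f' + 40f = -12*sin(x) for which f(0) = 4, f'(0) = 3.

Divide through by 4: f'' + 6f' + 10f = -3*sin(x).
Characteristic equation r² + 6r + 10 = 0 has discriminant (6)² - 4·(10) = -4 < 0, so r = -3 ± i.
Hence f_h = C1*cos(x)*exp(-3*x) + C2*exp(-3*x)*sin(x).
Try f_p = A*cos(x) + B*sin(x). Substituting and equating the coefficients of cos(x) and sin(x) gives A = 2/13, B = -3/13, so f_p = -3*sin(x)/13 + 2*cos(x)/13.
General solution: f = -3*sin(x)/13 + 2*cos(x)/13 + C1*cos(x)*exp(-3*x) + C2*exp(-3*x)*sin(x).
Apply the initial conditions: f(0) = 2/13 + C1 = 4 and f'(0) = -3/13 + C2 - 3*C1 = 3. Solving gives C1 = 50/13, C2 = 192/13.

f = -3*sin(x)/13 + 2*cos(x)/13 + 50*cos(x)*exp(-3*x)/13 + 192*exp(-3*x)*sin(x)/13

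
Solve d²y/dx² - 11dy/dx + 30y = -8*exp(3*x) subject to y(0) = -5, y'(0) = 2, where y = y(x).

y = -28*exp(5*x) - 4*exp(3*x)/3 + 73*exp(6*x)/3

Characteristic equation r² - 11r + 30 = 0 factors as (r - 5)(r - 6) = 0, so r = 5, 6.
Hence y_h = C1*exp(5*x) + C2*exp(6*x).
Try y_p = A*exp(3*x). Substituting into the equation and dividing by exp(3*x) gives A = -4/3, so y_p = -4*exp(3*x)/3.
General solution: y = -4*exp(3*x)/3 + C1*exp(5*x) + C2*exp(6*x).
Apply the initial conditions: y(0) = -4/3 + C1 + C2 = -5 and y'(0) = -4 + 5*C1 + 6*C2 = 2. Solving gives C1 = -28, C2 = 73/3.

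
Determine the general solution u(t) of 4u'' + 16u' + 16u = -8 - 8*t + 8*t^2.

Divide through by 4: u'' + 4u' + 4u = -2 - 2*t + 2*t^2.
Characteristic equation r² + 4r + 4 = 0 has discriminant (4)² - 4·(4) = 0, so r = -2 is a repeated root.
Hence u_h = (C1 + C2*t)*exp(-2*t).
For the particular solution try u_p = A0 + A1*t + A2*t^2. Substituting and matching coefficients of each power of t gives A0 = 3/4, A1 = -3/2, A2 = 1/2, so u_p = 3/4 + t^2/2 - 3*t/2.

u = 3/4 + t**2/2 - 3*t/2 + C1*exp(-2*t) + C2*t*exp(-2*t)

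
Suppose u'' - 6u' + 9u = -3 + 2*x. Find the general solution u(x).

Characteristic equation r² - 6r + 9 = 0 has discriminant (-6)² - 4·(9) = 0, so r = 3 is a repeated root.
Hence u_h = (C1 + C2*x)*exp(3*x).
For the particular solution try u_p = A0 + A1*x. Substituting and matching coefficients of each power of x gives A0 = -5/27, A1 = 2/9, so u_p = -5/27 + 2*x/9.

u = -5/27 + 2*x/9 + C1*exp(3*x) + C2*x*exp(3*x)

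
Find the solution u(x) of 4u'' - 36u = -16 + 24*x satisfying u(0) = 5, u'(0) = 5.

Divide through by 4: u'' - 9u = -4 + 6*x.
Characteristic equation r² - 9 = 0 factors as (r + 3)(r - 3) = 0, so r = -3, 3.
Hence u_h = C1*exp(-3*x) + C2*exp(3*x).
For the particular solution try u_p = A0 + A1*x. Substituting and matching coefficients of each power of x gives A0 = 4/9, A1 = -2/3, so u_p = 4/9 - 2*x/3.
General solution: u = 4/9 - 2*x/3 + C1*exp(-3*x) + C2*exp(3*x).
Apply the initial conditions: u(0) = 4/9 + C1 + C2 = 5 and u'(0) = -2/3 - 3*C1 + 3*C2 = 5. Solving gives C1 = 4/3, C2 = 29/9.

u = 4/9 - 2*x/3 + 4*exp(-3*x)/3 + 29*exp(3*x)/9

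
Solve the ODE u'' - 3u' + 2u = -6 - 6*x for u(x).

u = -15/2 - 3*x + C1*exp(x) + C2*exp(2*x)

Characteristic equation r² - 3r + 2 = 0 factors as (r - 1)(r - 2) = 0, so r = 1, 2.
Hence u_h = C1*exp(x) + C2*exp(2*x).
For the particular solution try u_p = A0 + A1*x. Substituting and matching coefficients of each power of x gives A0 = -15/2, A1 = -3, so u_p = -15/2 - 3*x.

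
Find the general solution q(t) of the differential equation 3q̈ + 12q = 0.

q = C1*cos(2*t) + C2*sin(2*t)

Divide through by 3: q'' + 4q = 0.
Characteristic equation r² + 4 = 0 has discriminant (0)² - 4·(4) = -16 < 0, so r = ± 2i.
Hence q_h = C1*cos(2*t) + C2*sin(2*t).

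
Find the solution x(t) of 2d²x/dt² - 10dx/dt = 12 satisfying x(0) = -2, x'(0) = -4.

Divide through by 2: x'' - 5x' = 6.
Characteristic equation r² - 5r = 0 factors as (r - 5)r = 0, so r = 5, 0.
Hence x_h = C1*exp(5*t) + C2.
Since 1 solves the homogeneous equation (r = 0 is a root of multiplicity 1), multiply the trial by t. Try x_p = A*t. Substituting into the equation and dividing by 1 gives A = -6/5, so x_p = -6*t/5.
General solution: x = C2 - 6*t/5 + C1*exp(5*t).
Apply the initial conditions: x(0) = C1 + C2 = -2 and x'(0) = -6/5 + 5*C1 = -4. Solving gives C1 = -14/25, C2 = -36/25.

x = -36/25 - 14*exp(5*t)/25 - 6*t/5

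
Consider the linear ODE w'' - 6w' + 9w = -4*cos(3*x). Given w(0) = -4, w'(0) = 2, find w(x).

w = -4*exp(3*x) + 2*sin(3*x)/9 + 40*x*exp(3*x)/3

Characteristic equation r² - 6r + 9 = 0 has discriminant (-6)² - 4·(9) = 0, so r = 3 is a repeated root.
Hence w_h = (C1 + C2*x)*exp(3*x).
Try w_p = A*cos(3*x) + B*sin(3*x). Substituting and equating the coefficients of cos(3x) and sin(3x) gives A = 0, B = 2/9, so w_p = 2*sin(3*x)/9.
General solution: w = 2*sin(3*x)/9 + C1*exp(3*x) + C2*x*exp(3*x).
Apply the initial conditions: w(0) = C1 = -4 and w'(0) = 2/3 + C2 + 3*C1 = 2. Solving gives C1 = -4, C2 = 40/3.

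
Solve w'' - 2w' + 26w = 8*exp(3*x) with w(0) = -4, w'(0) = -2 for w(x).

w = 8*exp(3*x)/29 - 124*cos(5*x)*exp(x)/29 + 42*exp(x)*sin(5*x)/145

Characteristic equation r² - 2r + 26 = 0 has discriminant (-2)² - 4·(26) = -100 < 0, so r = 1 ± 5i.
Hence w_h = C1*cos(5*x)*exp(x) + C2*exp(x)*sin(5*x).
Try w_p = A*exp(3*x). Substituting into the equation and dividing by exp(3*x) gives A = 8/29, so w_p = 8*exp(3*x)/29.
General solution: w = 8*exp(3*x)/29 + C1*cos(5*x)*exp(x) + C2*exp(x)*sin(5*x).
Apply the initial conditions: w(0) = 8/29 + C1 = -4 and w'(0) = 24/29 + C1 + 5*C2 = -2. Solving gives C1 = -124/29, C2 = 42/145.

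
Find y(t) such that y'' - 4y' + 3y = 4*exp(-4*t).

y = 4*exp(-4*t)/35 + C1*exp(t) + C2*exp(3*t)

Characteristic equation r² - 4r + 3 = 0 factors as (r - 1)(r - 3) = 0, so r = 1, 3.
Hence y_h = C1*exp(t) + C2*exp(3*t).
Try y_p = A*exp(-4*t). Substituting into the equation and dividing by exp(-4*t) gives A = 4/35, so y_p = 4*exp(-4*t)/35.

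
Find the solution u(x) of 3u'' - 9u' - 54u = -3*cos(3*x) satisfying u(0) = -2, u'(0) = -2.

Divide through by 3: u'' - 3u' - 18u = -cos(3*x).
Characteristic equation r² - 3r - 18 = 0 factors as (r - 6)(r + 3) = 0, so r = 6, -3.
Hence u_h = C1*exp(6*x) + C2*exp(-3*x).
Try u_p = A*cos(3*x) + B*sin(3*x). Substituting and equating the coefficients of cos(3x) and sin(3x) gives A = 1/30, B = 1/90, so u_p = cos(3*x)/30 + sin(3*x)/90.
General solution: u = cos(3*x)/30 + sin(3*x)/90 + C1*exp(6*x) + C2*exp(-3*x).
Apply the initial conditions: u(0) = 1/30 + C1 + C2 = -2 and u'(0) = 1/30 - 3*C2 + 6*C1 = -2. Solving gives C1 = -122/135, C2 = -61/54.

u = -122*exp(6*x)/135 - 61*exp(-3*x)/54 + cos(3*x)/30 + sin(3*x)/90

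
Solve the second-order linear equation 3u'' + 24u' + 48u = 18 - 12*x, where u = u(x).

u = 1/2 - x/4 + C1*exp(-4*x) + C2*x*exp(-4*x)

Divide through by 3: u'' + 8u' + 16u = 6 - 4*x.
Characteristic equation r² + 8r + 16 = 0 has discriminant (8)² - 4·(16) = 0, so r = -4 is a repeated root.
Hence u_h = (C1 + C2*x)*exp(-4*x).
For the particular solution try u_p = A0 + A1*x. Substituting and matching coefficients of each power of x gives A0 = 1/2, A1 = -1/4, so u_p = 1/2 - x/4.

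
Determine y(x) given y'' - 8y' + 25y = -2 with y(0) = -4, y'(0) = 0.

Characteristic equation r² - 8r + 25 = 0 has discriminant (-8)² - 4·(25) = -36 < 0, so r = 4 ± 3i.
Hence y_h = C1*cos(3*x)*exp(4*x) + C2*exp(4*x)*sin(3*x).
For the particular solution try y_p = A0. Substituting and matching coefficients of each power of x gives A0 = -2/25, so y_p = -2/25.
General solution: y = -2/25 + C1*cos(3*x)*exp(4*x) + C2*exp(4*x)*sin(3*x).
Apply the initial conditions: y(0) = -2/25 + C1 = -4 and y'(0) = 3*C2 + 4*C1 = 0. Solving gives C1 = -98/25, C2 = 392/75.

y = -2/25 - 98*cos(3*x)*exp(4*x)/25 + 392*exp(4*x)*sin(3*x)/75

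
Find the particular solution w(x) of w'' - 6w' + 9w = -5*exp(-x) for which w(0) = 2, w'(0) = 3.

w = -5*exp(-x)/16 + 37*exp(3*x)/16 - 17*x*exp(3*x)/4

Characteristic equation r² - 6r + 9 = 0 has discriminant (-6)² - 4·(9) = 0, so r = 3 is a repeated root.
Hence w_h = (C1 + C2*x)*exp(3*x).
Try w_p = A*exp(-x). Substituting into the equation and dividing by exp(-x) gives A = -5/16, so w_p = -5*exp(-x)/16.
General solution: w = -5*exp(-x)/16 + C1*exp(3*x) + C2*x*exp(3*x).
Apply the initial conditions: w(0) = -5/16 + C1 = 2 and w'(0) = 5/16 + C2 + 3*C1 = 3. Solving gives C1 = 37/16, C2 = -17/4.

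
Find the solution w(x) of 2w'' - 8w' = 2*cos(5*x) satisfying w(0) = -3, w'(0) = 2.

Divide through by 2: w'' - 4w' = cos(5*x).
Characteristic equation r² - 4r = 0 factors as (r - 4)r = 0, so r = 4, 0.
Hence w_h = C1*exp(4*x) + C2.
Try w_p = A*cos(5*x) + B*sin(5*x). Substituting and equating the coefficients of cos(5x) and sin(5x) gives A = -1/41, B = -4/205, so w_p = -4*sin(5*x)/205 - cos(5*x)/41.
General solution: w = C2 - 4*sin(5*x)/205 - cos(5*x)/41 + C1*exp(4*x).
Apply the initial conditions: w(0) = -1/41 + C1 + C2 = -3 and w'(0) = -4/41 + 4*C1 = 2. Solving gives C1 = 43/82, C2 = -7/2.

w = -7/2 - 4*sin(5*x)/205 - cos(5*x)/41 + 43*exp(4*x)/82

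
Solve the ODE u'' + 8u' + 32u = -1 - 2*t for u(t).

Characteristic equation r² + 8r + 32 = 0 has discriminant (8)² - 4·(32) = -64 < 0, so r = -4 ± 4i.
Hence u_h = C1*cos(4*t)*exp(-4*t) + C2*exp(-4*t)*sin(4*t).
For the particular solution try u_p = A0 + A1*t. Substituting and matching coefficients of each power of t gives A0 = -1/64, A1 = -1/16, so u_p = -1/64 - t/16.

u = -1/64 - t/16 + C1*cos(4*t)*exp(-4*t) + C2*exp(-4*t)*sin(4*t)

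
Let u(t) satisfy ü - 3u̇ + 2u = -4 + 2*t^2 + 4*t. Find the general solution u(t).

Characteristic equation r² - 3r + 2 = 0 factors as (r - 2)(r - 1) = 0, so r = 2, 1.
Hence u_h = C1*exp(2*t) + C2*exp(t).
For the particular solution try u_p = A0 + A1*t + A2*t^2. Substituting and matching coefficients of each power of t gives A0 = 9/2, A1 = 5, A2 = 1, so u_p = 9/2 + t^2 + 5*t.

u = 9/2 + t**2 + 5*t + C1*exp(2*t) + C2*exp(t)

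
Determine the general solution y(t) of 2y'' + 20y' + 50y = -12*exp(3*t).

y = -3*exp(3*t)/32 + C1*exp(-5*t) + C2*t*exp(-5*t)

Divide through by 2: y'' + 10y' + 25y = -6*exp(3*t).
Characteristic equation r² + 10r + 25 = 0 has discriminant (10)² - 4·(25) = 0, so r = -5 is a repeated root.
Hence y_h = (C1 + C2*t)*exp(-5*t).
Try y_p = A*exp(3*t). Substituting into the equation and dividing by exp(3*t) gives A = -3/32, so y_p = -3*exp(3*t)/32.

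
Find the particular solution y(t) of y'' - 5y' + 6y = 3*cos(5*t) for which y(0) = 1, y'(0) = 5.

y = -75*sin(5*t)/986 - 64*exp(2*t)/29 - 57*cos(5*t)/986 + 111*exp(3*t)/34

Characteristic equation r² - 5r + 6 = 0 factors as (r - 3)(r - 2) = 0, so r = 3, 2.
Hence y_h = C1*exp(3*t) + C2*exp(2*t).
Try y_p = A*cos(5*t) + B*sin(5*t). Substituting and equating the coefficients of cos(5t) and sin(5t) gives A = -57/986, B = -75/986, so y_p = -75*sin(5*t)/986 - 57*cos(5*t)/986.
General solution: y = -75*sin(5*t)/986 - 57*cos(5*t)/986 + C1*exp(3*t) + C2*exp(2*t).
Apply the initial conditions: y(0) = -57/986 + C1 + C2 = 1 and y'(0) = -375/986 + 2*C2 + 3*C1 = 5. Solving gives C1 = 111/34, C2 = -64/29.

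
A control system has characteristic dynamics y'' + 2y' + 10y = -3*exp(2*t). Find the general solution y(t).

y = -exp(2*t)/6 + C1*cos(3*t)*exp(-t) + C2*exp(-t)*sin(3*t)

Characteristic equation r² + 2r + 10 = 0 has discriminant (2)² - 4·(10) = -36 < 0, so r = -1 ± 3i.
Hence y_h = C1*cos(3*t)*exp(-t) + C2*exp(-t)*sin(3*t).
Try y_p = A*exp(2*t). Substituting into the equation and dividing by exp(2*t) gives A = -1/6, so y_p = -exp(2*t)/6.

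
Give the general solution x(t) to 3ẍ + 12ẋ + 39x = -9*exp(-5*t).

Divide through by 3: x'' + 4x' + 13x = -3*exp(-5*t).
Characteristic equation r² + 4r + 13 = 0 has discriminant (4)² - 4·(13) = -36 < 0, so r = -2 ± 3i.
Hence x_h = C1*cos(3*t)*exp(-2*t) + C2*exp(-2*t)*sin(3*t).
Try x_p = A*exp(-5*t). Substituting into the equation and dividing by exp(-5*t) gives A = -1/6, so x_p = -exp(-5*t)/6.

x = -exp(-5*t)/6 + C1*cos(3*t)*exp(-2*t) + C2*exp(-2*t)*sin(3*t)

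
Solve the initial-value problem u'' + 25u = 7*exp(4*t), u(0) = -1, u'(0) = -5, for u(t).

Characteristic equation r² + 25 = 0 has discriminant (0)² - 4·(25) = -100 < 0, so r = ± 5i.
Hence u_h = C1*cos(5*t) + C2*sin(5*t).
Try u_p = A*exp(4*t). Substituting into the equation and dividing by exp(4*t) gives A = 7/41, so u_p = 7*exp(4*t)/41.
General solution: u = 7*exp(4*t)/41 + C1*cos(5*t) + C2*sin(5*t).
Apply the initial conditions: u(0) = 7/41 + C1 = -1 and u'(0) = 28/41 + 5*C2 = -5. Solving gives C1 = -48/41, C2 = -233/205.

u = -233*sin(5*t)/205 - 48*cos(5*t)/41 + 7*exp(4*t)/41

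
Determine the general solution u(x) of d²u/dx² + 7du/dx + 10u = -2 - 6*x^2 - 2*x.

Characteristic equation r² + 7r + 10 = 0 factors as (r + 2)(r + 5) = 0, so r = -2, -5.
Hence u_h = C1*exp(-2*x) + C2*exp(-5*x).
For the particular solution try u_p = A0 + A1*x + A2*x^2. Substituting and matching coefficients of each power of x gives A0 = -66/125, A1 = 16/25, A2 = -3/5, so u_p = -66/125 - 3*x^2/5 + 16*x/25.

u = -66/125 - 3*x**2/5 + 16*x/25 + C1*exp(-2*x) + C2*exp(-5*x)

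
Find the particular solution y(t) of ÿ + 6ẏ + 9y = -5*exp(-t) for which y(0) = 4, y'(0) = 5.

Characteristic equation r² + 6r + 9 = 0 has discriminant (6)² - 4·(9) = 0, so r = -3 is a repeated root.
Hence y_h = (C1 + C2*t)*exp(-3*t).
Try y_p = A*exp(-t). Substituting into the equation and dividing by exp(-t) gives A = -5/4, so y_p = -5*exp(-t)/4.
General solution: y = -5*exp(-t)/4 + C1*exp(-3*t) + C2*t*exp(-3*t).
Apply the initial conditions: y(0) = -5/4 + C1 = 4 and y'(0) = 5/4 + C2 - 3*C1 = 5. Solving gives C1 = 21/4, C2 = 39/2.

y = -5*exp(-t)/4 + 21*exp(-3*t)/4 + 39*t*exp(-3*t)/2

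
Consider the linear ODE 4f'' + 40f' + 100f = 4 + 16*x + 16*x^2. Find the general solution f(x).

Divide through by 4: f'' + 10f' + 25f = 1 + 4*x + 4*x^2.
Characteristic equation r² + 10r + 25 = 0 has discriminant (10)² - 4·(25) = 0, so r = -5 is a repeated root.
Hence f_h = (C1 + C2*x)*exp(-5*x).
For the particular solution try f_p = A0 + A1*x + A2*x^2. Substituting and matching coefficients of each power of x gives A0 = 9/625, A1 = 4/125, A2 = 4/25, so f_p = 9/625 + 4*x^2/25 + 4*x/125.

f = 9/625 + 4*x**2/25 + 4*x/125 + C1*exp(-5*x) + C2*x*exp(-5*x)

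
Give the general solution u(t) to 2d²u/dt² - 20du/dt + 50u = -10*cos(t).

Divide through by 2: u'' - 10u' + 25u = -5*cos(t).
Characteristic equation r² - 10r + 25 = 0 has discriminant (-10)² - 4·(25) = 0, so r = 5 is a repeated root.
Hence u_h = (C1 + C2*t)*exp(5*t).
Try u_p = A*cos(t) + B*sin(t). Substituting and equating the coefficients of cos(t) and sin(t) gives A = -30/169, B = 25/338, so u_p = -30*cos(t)/169 + 25*sin(t)/338.

u = -30*cos(t)/169 + 25*sin(t)/338 + C1*exp(5*t) + C2*t*exp(5*t)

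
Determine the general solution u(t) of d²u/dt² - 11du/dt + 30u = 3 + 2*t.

u = 28/225 + t/15 + C1*exp(5*t) + C2*exp(6*t)

Characteristic equation r² - 11r + 30 = 0 factors as (r - 5)(r - 6) = 0, so r = 5, 6.
Hence u_h = C1*exp(5*t) + C2*exp(6*t).
For the particular solution try u_p = A0 + A1*t. Substituting and matching coefficients of each power of t gives A0 = 28/225, A1 = 1/15, so u_p = 28/225 + t/15.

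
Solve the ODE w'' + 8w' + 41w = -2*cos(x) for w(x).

w = -5*cos(x)/104 - sin(x)/104 + C1*cos(5*x)*exp(-4*x) + C2*exp(-4*x)*sin(5*x)

Characteristic equation r² + 8r + 41 = 0 has discriminant (8)² - 4·(41) = -100 < 0, so r = -4 ± 5i.
Hence w_h = C1*cos(5*x)*exp(-4*x) + C2*exp(-4*x)*sin(5*x).
Try w_p = A*cos(x) + B*sin(x). Substituting and equating the coefficients of cos(x) and sin(x) gives A = -5/104, B = -1/104, so w_p = -5*cos(x)/104 - sin(x)/104.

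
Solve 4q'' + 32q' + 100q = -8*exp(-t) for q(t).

q = -exp(-t)/9 + C1*cos(3*t)*exp(-4*t) + C2*exp(-4*t)*sin(3*t)

Divide through by 4: q'' + 8q' + 25q = -2*exp(-t).
Characteristic equation r² + 8r + 25 = 0 has discriminant (8)² - 4·(25) = -36 < 0, so r = -4 ± 3i.
Hence q_h = C1*cos(3*t)*exp(-4*t) + C2*exp(-4*t)*sin(3*t).
Try q_p = A*exp(-t). Substituting into the equation and dividing by exp(-t) gives A = -1/9, so q_p = -exp(-t)/9.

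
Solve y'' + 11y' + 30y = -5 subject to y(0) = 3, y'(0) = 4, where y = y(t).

Characteristic equation r² + 11r + 30 = 0 factors as (r + 5)(r + 6) = 0, so r = -5, -6.
Hence y_h = C1*exp(-5*t) + C2*exp(-6*t).
For the particular solution try y_p = A0. Substituting and matching coefficients of each power of t gives A0 = -1/6, so y_p = -1/6.
General solution: y = -1/6 + C1*exp(-5*t) + C2*exp(-6*t).
Apply the initial conditions: y(0) = -1/6 + C1 + C2 = 3 and y'(0) = -6*C2 - 5*C1 = 4. Solving gives C1 = 23, C2 = -119/6.

y = -1/6 + 23*exp(-5*t) - 119*exp(-6*t)/6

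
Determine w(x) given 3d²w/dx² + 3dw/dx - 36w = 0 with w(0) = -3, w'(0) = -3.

Divide through by 3: w'' + w' - 12w = 0.
Characteristic equation r² + r - 12 = 0 factors as (r + 4)(r - 3) = 0, so r = -4, 3.
Hence w_h = C1*exp(-4*x) + C2*exp(3*x).
Apply the initial conditions: w(0) = C1 + C2 = -3 and w'(0) = -4*C1 + 3*C2 = -3. Solving gives C1 = -6/7, C2 = -15/7.

w = -15*exp(3*x)/7 - 6*exp(-4*x)/7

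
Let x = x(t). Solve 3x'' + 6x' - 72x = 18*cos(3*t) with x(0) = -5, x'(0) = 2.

x = -338*exp(4*t)/125 - 53*exp(-6*t)/25 - 22*cos(3*t)/125 + 4*sin(3*t)/125

Divide through by 3: x'' + 2x' - 24x = 6*cos(3*t).
Characteristic equation r² + 2r - 24 = 0 factors as (r - 4)(r + 6) = 0, so r = 4, -6.
Hence x_h = C1*exp(4*t) + C2*exp(-6*t).
Try x_p = A*cos(3*t) + B*sin(3*t). Substituting and equating the coefficients of cos(3t) and sin(3t) gives A = -22/125, B = 4/125, so x_p = -22*cos(3*t)/125 + 4*sin(3*t)/125.
General solution: x = -22*cos(3*t)/125 + 4*sin(3*t)/125 + C1*exp(4*t) + C2*exp(-6*t).
Apply the initial conditions: x(0) = -22/125 + C1 + C2 = -5 and x'(0) = 12/125 - 6*C2 + 4*C1 = 2. Solving gives C1 = -338/125, C2 = -53/25.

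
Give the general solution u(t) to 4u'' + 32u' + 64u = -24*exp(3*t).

u = -6*exp(3*t)/49 + C1*exp(-4*t) + C2*t*exp(-4*t)

Divide through by 4: u'' + 8u' + 16u = -6*exp(3*t).
Characteristic equation r² + 8r + 16 = 0 has discriminant (8)² - 4·(16) = 0, so r = -4 is a repeated root.
Hence u_h = (C1 + C2*t)*exp(-4*t).
Try u_p = A*exp(3*t). Substituting into the equation and dividing by exp(3*t) gives A = -6/49, so u_p = -6*exp(3*t)/49.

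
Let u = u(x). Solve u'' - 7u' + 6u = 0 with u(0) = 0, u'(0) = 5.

Characteristic equation r² - 7r + 6 = 0 factors as (r - 1)(r - 6) = 0, so r = 1, 6.
Hence u_h = C1*exp(x) + C2*exp(6*x).
Apply the initial conditions: u(0) = C1 + C2 = 0 and u'(0) = C1 + 6*C2 = 5. Solving gives C1 = -1, C2 = 1.

u = -exp(x) + exp(6*x)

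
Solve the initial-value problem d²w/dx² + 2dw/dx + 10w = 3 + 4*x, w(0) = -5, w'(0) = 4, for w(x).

Characteristic equation r² + 2r + 10 = 0 has discriminant (2)² - 4·(10) = -36 < 0, so r = -1 ± 3i.
Hence w_h = C1*cos(3*x)*exp(-x) + C2*exp(-x)*sin(3*x).
For the particular solution try w_p = A0 + A1*x. Substituting and matching coefficients of each power of x gives A0 = 11/50, A1 = 2/5, so w_p = 11/50 + 2*x/5.
General solution: w = 11/50 + 2*x/5 + C1*cos(3*x)*exp(-x) + C2*exp(-x)*sin(3*x).
Apply the initial conditions: w(0) = 11/50 + C1 = -5 and w'(0) = 2/5 - C1 + 3*C2 = 4. Solving gives C1 = -261/50, C2 = -27/50.

w = 11/50 + 2*x/5 - 261*cos(3*x)*exp(-x)/50 - 27*exp(-x)*sin(3*x)/50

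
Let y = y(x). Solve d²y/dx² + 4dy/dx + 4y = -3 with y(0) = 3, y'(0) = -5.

Characteristic equation r² + 4r + 4 = 0 has discriminant (4)² - 4·(4) = 0, so r = -2 is a repeated root.
Hence y_h = (C1 + C2*x)*exp(-2*x).
For the particular solution try y_p = A0. Substituting and matching coefficients of each power of x gives A0 = -3/4, so y_p = -3/4.
General solution: y = -3/4 + C1*exp(-2*x) + C2*x*exp(-2*x).
Apply the initial conditions: y(0) = -3/4 + C1 = 3 and y'(0) = C2 - 2*C1 = -5. Solving gives C1 = 15/4, C2 = 5/2.

y = -3/4 + 15*exp(-2*x)/4 + 5*x*exp(-2*x)/2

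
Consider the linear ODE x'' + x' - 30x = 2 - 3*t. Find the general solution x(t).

x = -19/300 + t/10 + C1*exp(5*t) + C2*exp(-6*t)

Characteristic equation r² + r - 30 = 0 factors as (r - 5)(r + 6) = 0, so r = 5, -6.
Hence x_h = C1*exp(5*t) + C2*exp(-6*t).
For the particular solution try x_p = A0 + A1*t. Substituting and matching coefficients of each power of t gives A0 = -19/300, A1 = 1/10, so x_p = -19/300 + t/10.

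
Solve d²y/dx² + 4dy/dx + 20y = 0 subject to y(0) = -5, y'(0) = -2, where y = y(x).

y = -5*cos(4*x)*exp(-2*x) - 3*exp(-2*x)*sin(4*x)

Characteristic equation r² + 4r + 20 = 0 has discriminant (4)² - 4·(20) = -64 < 0, so r = -2 ± 4i.
Hence y_h = C1*cos(4*x)*exp(-2*x) + C2*exp(-2*x)*sin(4*x).
Apply the initial conditions: y(0) = C1 = -5 and y'(0) = -2*C1 + 4*C2 = -2. Solving gives C1 = -5, C2 = -3.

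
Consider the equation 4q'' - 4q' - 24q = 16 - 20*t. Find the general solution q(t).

Divide through by 4: q'' - q' - 6q = 4 - 5*t.
Characteristic equation r² - r - 6 = 0 factors as (r + 2)(r - 3) = 0, so r = -2, 3.
Hence q_h = C1*exp(-2*t) + C2*exp(3*t).
For the particular solution try q_p = A0 + A1*t. Substituting and matching coefficients of each power of t gives A0 = -29/36, A1 = 5/6, so q_p = -29/36 + 5*t/6.

q = -29/36 + 5*t/6 + C1*exp(-2*t) + C2*exp(3*t)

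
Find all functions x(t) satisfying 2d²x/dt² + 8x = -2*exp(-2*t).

x = -exp(-2*t)/8 + C1*cos(2*t) + C2*sin(2*t)

Divide through by 2: x'' + 4x = -exp(-2*t).
Characteristic equation r² + 4 = 0 has discriminant (0)² - 4·(4) = -16 < 0, so r = ± 2i.
Hence x_h = C1*cos(2*t) + C2*sin(2*t).
Try x_p = A*exp(-2*t). Substituting into the equation and dividing by exp(-2*t) gives A = -1/8, so x_p = -exp(-2*t)/8.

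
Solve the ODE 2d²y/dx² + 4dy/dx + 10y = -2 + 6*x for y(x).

y = -11/25 + 3*x/5 + C1*cos(2*x)*exp(-x) + C2*exp(-x)*sin(2*x)

Divide through by 2: y'' + 2y' + 5y = -1 + 3*x.
Characteristic equation r² + 2r + 5 = 0 has discriminant (2)² - 4·(5) = -16 < 0, so r = -1 ± 2i.
Hence y_h = C1*cos(2*x)*exp(-x) + C2*exp(-x)*sin(2*x).
For the particular solution try y_p = A0 + A1*x. Substituting and matching coefficients of each power of x gives A0 = -11/25, A1 = 3/5, so y_p = -11/25 + 3*x/5.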